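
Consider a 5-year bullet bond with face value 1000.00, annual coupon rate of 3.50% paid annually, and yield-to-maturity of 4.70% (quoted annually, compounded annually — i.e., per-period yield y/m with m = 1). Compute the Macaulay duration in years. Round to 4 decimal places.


Coupon per period c = face * coupon_rate / m = 35.000000
Periods per year m = 1; per-period yield y/m = 0.047000
Number of cashflows N = 5
Cashflows (t years, CF_t, discount factor 1/(1+y/m)^(m*t), PV):
  t = 1.0000: CF_t = 35.000000, DF = 0.955110, PV = 33.428844
  t = 2.0000: CF_t = 35.000000, DF = 0.912235, PV = 31.928218
  t = 3.0000: CF_t = 35.000000, DF = 0.871284, PV = 30.494955
  t = 4.0000: CF_t = 35.000000, DF = 0.832172, PV = 29.126032
  t = 5.0000: CF_t = 1035.000000, DF = 0.794816, PV = 822.634542
Price P = sum_t PV_t = 947.612591
Macaulay numerator sum_t t * PV_t:
  t * PV_t at t = 1.0000: 33.428844
  t * PV_t at t = 2.0000: 63.856436
  t * PV_t at t = 3.0000: 91.484866
  t * PV_t at t = 4.0000: 116.504127
  t * PV_t at t = 5.0000: 4113.172710
Macaulay duration D = (sum_t t * PV_t) / P = 4418.446983 / 947.612591 = 4.662715

Answer: Macaulay duration = 4.6627 years


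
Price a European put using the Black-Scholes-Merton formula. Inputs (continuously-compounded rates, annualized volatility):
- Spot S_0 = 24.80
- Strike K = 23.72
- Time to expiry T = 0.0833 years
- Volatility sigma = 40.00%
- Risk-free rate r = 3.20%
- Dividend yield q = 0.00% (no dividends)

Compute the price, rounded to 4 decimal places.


d1 = (ln(S/K) + (r - q + 0.5*sigma^2) * T) / (sigma * sqrt(T)) = 0.46648851
d2 = d1 - sigma * sqrt(T) = 0.35104155
exp(-rT) = 0.99733795; exp(-qT) = 1.00000000
P = K * exp(-rT) * N(-d2) - S_0 * exp(-qT) * N(-d1)
N(-d1) = 0.32043294; N(-d2) = 0.36277859
P = 23.7200 * 0.99733795 * 0.36277859 - 24.8000 * 1.00000000 * 0.32043294 = 0.6355

Answer: Price = 0.6355


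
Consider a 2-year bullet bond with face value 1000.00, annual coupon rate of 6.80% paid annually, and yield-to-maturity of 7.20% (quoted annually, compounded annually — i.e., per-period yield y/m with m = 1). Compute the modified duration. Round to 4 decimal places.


Answer: Modified duration = 1.8061

Derivation:
Coupon per period c = face * coupon_rate / m = 68.000000
Periods per year m = 1; per-period yield y/m = 0.072000
Number of cashflows N = 2
Cashflows (t years, CF_t, discount factor 1/(1+y/m)^(m*t), PV):
  t = 1.0000: CF_t = 68.000000, DF = 0.932836, PV = 63.432836
  t = 2.0000: CF_t = 1068.000000, DF = 0.870183, PV = 929.355090
Price P = sum_t PV_t = 992.787926
First compute Macaulay numerator sum_t t * PV_t:
  t * PV_t at t = 1.0000: 63.432836
  t * PV_t at t = 2.0000: 1858.710180
Macaulay duration D = 1922.143016 / 992.787926 = 1.936106
Modified duration = D / (1 + y/m) = 1.936106 / (1 + 0.072000) = 1.806069


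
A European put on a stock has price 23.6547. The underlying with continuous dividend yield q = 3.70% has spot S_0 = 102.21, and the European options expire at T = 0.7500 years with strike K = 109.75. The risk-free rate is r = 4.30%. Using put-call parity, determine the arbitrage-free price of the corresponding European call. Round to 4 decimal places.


Answer: Call price = 16.8003

Derivation:
Put-call parity: C - P = S_0 * exp(-qT) - K * exp(-rT).
S_0 * exp(-qT) = 102.2100 * 0.97263149 = 99.41266503
K * exp(-rT) = 109.7500 * 0.96826449 = 106.26702731
C = P + S*exp(-qT) - K*exp(-rT)
C = 23.6547 + 99.41266503 - 106.26702731 = 16.8003


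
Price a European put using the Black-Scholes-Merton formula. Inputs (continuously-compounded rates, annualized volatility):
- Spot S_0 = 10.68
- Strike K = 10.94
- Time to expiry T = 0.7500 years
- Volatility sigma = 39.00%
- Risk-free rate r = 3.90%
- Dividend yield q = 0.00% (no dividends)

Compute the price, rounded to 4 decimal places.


Answer: Price = 1.4010

Derivation:
d1 = (ln(S/K) + (r - q + 0.5*sigma^2) * T) / (sigma * sqrt(T)) = 0.18426219
d2 = d1 - sigma * sqrt(T) = -0.15348772
exp(-rT) = 0.97117364; exp(-qT) = 1.00000000
P = K * exp(-rT) * N(-d2) - S_0 * exp(-qT) * N(-d1)
N(-d1) = 0.42690389; N(-d2) = 0.56099316
P = 10.9400 * 0.97117364 * 0.56099316 - 10.6800 * 1.00000000 * 0.42690389 = 1.4010


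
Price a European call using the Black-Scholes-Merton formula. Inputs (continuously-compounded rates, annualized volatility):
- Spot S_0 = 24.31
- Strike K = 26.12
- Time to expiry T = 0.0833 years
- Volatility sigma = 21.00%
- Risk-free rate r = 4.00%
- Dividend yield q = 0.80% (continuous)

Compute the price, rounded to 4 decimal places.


Answer: Price = 0.0964

Derivation:
d1 = (ln(S/K) + (r - q + 0.5*sigma^2) * T) / (sigma * sqrt(T)) = -1.11056817
d2 = d1 - sigma * sqrt(T) = -1.17117782
exp(-rT) = 0.99667354; exp(-qT) = 0.99933382
C = S_0 * exp(-qT) * N(d1) - K * exp(-rT) * N(d2)
N(d1) = 0.13337713; N(d2) = 0.12076365
C = 24.3100 * 0.99933382 * 0.13337713 - 26.1200 * 0.99667354 * 0.12076365 = 0.0964


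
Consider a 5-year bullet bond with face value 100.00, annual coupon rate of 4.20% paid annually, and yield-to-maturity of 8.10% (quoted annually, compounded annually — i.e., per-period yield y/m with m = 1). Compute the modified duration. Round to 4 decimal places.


Answer: Modified duration = 4.2306

Derivation:
Coupon per period c = face * coupon_rate / m = 4.200000
Periods per year m = 1; per-period yield y/m = 0.081000
Number of cashflows N = 5
Cashflows (t years, CF_t, discount factor 1/(1+y/m)^(m*t), PV):
  t = 1.0000: CF_t = 4.200000, DF = 0.925069, PV = 3.885291
  t = 2.0000: CF_t = 4.200000, DF = 0.855753, PV = 3.594164
  t = 3.0000: CF_t = 4.200000, DF = 0.791631, PV = 3.324851
  t = 4.0000: CF_t = 4.200000, DF = 0.732314, PV = 3.075718
  t = 5.0000: CF_t = 104.200000, DF = 0.677441, PV = 70.589361
Price P = sum_t PV_t = 84.469385
First compute Macaulay numerator sum_t t * PV_t:
  t * PV_t at t = 1.0000: 3.885291
  t * PV_t at t = 2.0000: 7.188328
  t * PV_t at t = 3.0000: 9.974553
  t * PV_t at t = 4.0000: 12.302872
  t * PV_t at t = 5.0000: 352.946804
Macaulay duration D = 386.297849 / 84.469385 = 4.573229
Modified duration = D / (1 + y/m) = 4.573229 / (1 + 0.081000) = 4.230554


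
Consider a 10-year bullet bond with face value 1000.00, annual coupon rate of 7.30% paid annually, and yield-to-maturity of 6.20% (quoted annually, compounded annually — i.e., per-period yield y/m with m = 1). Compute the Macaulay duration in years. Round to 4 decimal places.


Answer: Macaulay duration = 7.5397 years

Derivation:
Coupon per period c = face * coupon_rate / m = 73.000000
Periods per year m = 1; per-period yield y/m = 0.062000
Number of cashflows N = 10
Cashflows (t years, CF_t, discount factor 1/(1+y/m)^(m*t), PV):
  t = 1.0000: CF_t = 73.000000, DF = 0.941620, PV = 68.738230
  t = 2.0000: CF_t = 73.000000, DF = 0.886647, PV = 64.725263
  t = 3.0000: CF_t = 73.000000, DF = 0.834885, PV = 60.946576
  t = 4.0000: CF_t = 73.000000, DF = 0.786144, PV = 57.388489
  t = 5.0000: CF_t = 73.000000, DF = 0.740248, PV = 54.038126
  t = 6.0000: CF_t = 73.000000, DF = 0.697032, PV = 50.883357
  t = 7.0000: CF_t = 73.000000, DF = 0.656339, PV = 47.912766
  t = 8.0000: CF_t = 73.000000, DF = 0.618022, PV = 45.115599
  t = 9.0000: CF_t = 73.000000, DF = 0.581942, PV = 42.481731
  t = 10.0000: CF_t = 1073.000000, DF = 0.547968, PV = 587.969170
Price P = sum_t PV_t = 1080.199308
Macaulay numerator sum_t t * PV_t:
  t * PV_t at t = 1.0000: 68.738230
  t * PV_t at t = 2.0000: 129.450527
  t * PV_t at t = 3.0000: 182.839727
  t * PV_t at t = 4.0000: 229.553958
  t * PV_t at t = 5.0000: 270.190628
  t * PV_t at t = 6.0000: 305.300145
  t * PV_t at t = 7.0000: 335.389362
  t * PV_t at t = 8.0000: 360.924791
  t * PV_t at t = 9.0000: 382.335583
  t * PV_t at t = 10.0000: 5879.691699
Macaulay duration D = (sum_t t * PV_t) / P = 8144.414649 / 1080.199308 = 7.539733


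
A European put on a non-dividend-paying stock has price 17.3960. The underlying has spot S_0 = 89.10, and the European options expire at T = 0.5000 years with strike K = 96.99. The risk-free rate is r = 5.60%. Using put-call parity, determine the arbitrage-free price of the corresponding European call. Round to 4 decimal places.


Put-call parity: C - P = S_0 * exp(-qT) - K * exp(-rT).
S_0 * exp(-qT) = 89.1000 * 1.00000000 = 89.10000000
K * exp(-rT) = 96.9900 * 0.97238837 = 94.31194770
C = P + S*exp(-qT) - K*exp(-rT)
C = 17.3960 + 89.10000000 - 94.31194770 = 12.1841

Answer: Call price = 12.1841


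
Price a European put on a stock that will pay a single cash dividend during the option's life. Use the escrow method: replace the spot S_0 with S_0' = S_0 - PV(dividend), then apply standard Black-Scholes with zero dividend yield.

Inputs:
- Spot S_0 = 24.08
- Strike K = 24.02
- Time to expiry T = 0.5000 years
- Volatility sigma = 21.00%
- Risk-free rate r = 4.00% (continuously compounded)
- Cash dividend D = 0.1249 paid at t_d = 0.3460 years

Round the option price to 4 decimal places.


PV(D) = D * exp(-r * t_d) = 0.1249 * 0.98625533 = 0.12318329
S_0' = S_0 - PV(D) = 24.0800 - 0.12318329 = 23.95681671
d1 = (ln(S_0'/K) + (r + sigma^2/2)*T) / (sigma*sqrt(T)) = 0.19119554
d2 = d1 - sigma*sqrt(T) = 0.04270312
exp(-rT) = 0.98019867
N(-d1) = 0.42418620; N(-d2) = 0.48296910
P = K * exp(-rT) * N(-d2) - S_0' * N(-d1) = 24.0200 * 0.98019867 * 0.48296910 - 23.95681671 * 0.42418620 = 1.2091

Answer: Price = 1.2091


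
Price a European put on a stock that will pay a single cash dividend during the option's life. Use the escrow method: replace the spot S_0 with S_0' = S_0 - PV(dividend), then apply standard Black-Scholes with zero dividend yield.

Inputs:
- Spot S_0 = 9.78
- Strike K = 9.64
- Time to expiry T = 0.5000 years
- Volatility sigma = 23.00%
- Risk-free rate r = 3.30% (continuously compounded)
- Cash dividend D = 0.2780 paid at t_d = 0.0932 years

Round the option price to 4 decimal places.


PV(D) = D * exp(-r * t_d) = 0.2780 * 0.99692912 = 0.27714630
S_0' = S_0 - PV(D) = 9.7800 - 0.27714630 = 9.50285370
d1 = (ln(S_0'/K) + (r + sigma^2/2)*T) / (sigma*sqrt(T)) = 0.09466644
d2 = d1 - sigma*sqrt(T) = -0.06796812
exp(-rT) = 0.98363538
N(-d1) = 0.46228989; N(-d2) = 0.52709449
P = K * exp(-rT) * N(-d2) - S_0' * N(-d1) = 9.6400 * 0.98363538 * 0.52709449 - 9.50285370 * 0.46228989 = 0.6050

Answer: Price = 0.6050


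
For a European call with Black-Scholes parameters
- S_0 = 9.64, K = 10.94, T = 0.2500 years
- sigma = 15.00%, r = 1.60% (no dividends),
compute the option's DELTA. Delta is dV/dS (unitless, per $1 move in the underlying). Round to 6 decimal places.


d1 = -1.5958958450; d2 = -1.6708958450
phi(d1) = 0.1116506692; exp(-qT) = 1.0000000000; exp(-rT) = 0.9960079893
N(d1) = 0.0552560247
Delta = exp(-qT) * N(d1) = 1.0000000000 * 0.0552560247 = 0.055256

Answer: Delta = 0.055256


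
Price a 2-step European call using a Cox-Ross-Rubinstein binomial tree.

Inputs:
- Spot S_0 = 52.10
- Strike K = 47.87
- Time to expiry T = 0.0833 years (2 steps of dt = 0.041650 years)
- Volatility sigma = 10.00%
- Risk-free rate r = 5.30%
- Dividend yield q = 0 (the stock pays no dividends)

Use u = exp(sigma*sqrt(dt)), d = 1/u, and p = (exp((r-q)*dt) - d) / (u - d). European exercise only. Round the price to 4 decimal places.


Answer: Price = V(0,0) = 4.4409

Derivation:
dt = T/N = 0.041650
u = exp(sigma*sqrt(dt)) = 1.020618; d = 1/u = 0.979799
p = (exp((r-q)*dt) - d) / (u - d) = 0.549036
Discount per step: exp(-r*dt) = 0.997795
Stock lattice S(k, i) with i counting down-moves:
  k=0: S(0,0) = 52.1000
  k=1: S(1,0) = 53.1742; S(1,1) = 51.0475
  k=2: S(2,0) = 54.2705; S(2,1) = 52.1000; S(2,2) = 50.0163
Terminal payoffs V(N, i) = max(S_T - K, 0):
  V(2,0) = 6.400544; V(2,1) = 4.230000; V(2,2) = 2.146267
Backward induction: V(k, i) = exp(-r*dt) * [p * V(k+1, i) + (1-p) * V(k+1, i+1)].
  V(1,0) = exp(-r*dt) * [p*6.400544 + (1-p)*4.230000] = 5.409752
  V(1,1) = exp(-r*dt) * [p*4.230000 + (1-p)*2.146267] = 3.283056
  V(0,0) = exp(-r*dt) * [p*5.409752 + (1-p)*3.283056] = 4.440875


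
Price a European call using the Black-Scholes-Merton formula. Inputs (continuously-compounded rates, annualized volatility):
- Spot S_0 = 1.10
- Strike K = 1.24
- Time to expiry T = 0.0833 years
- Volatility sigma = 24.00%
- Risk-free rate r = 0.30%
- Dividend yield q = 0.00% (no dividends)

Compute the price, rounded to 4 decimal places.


d1 = (ln(S/K) + (r - q + 0.5*sigma^2) * T) / (sigma * sqrt(T)) = -1.69128551
d2 = d1 - sigma * sqrt(T) = -1.76055368
exp(-rT) = 0.99975013; exp(-qT) = 1.00000000
C = S_0 * exp(-qT) * N(d1) - K * exp(-rT) * N(d2)
N(d1) = 0.04539114; N(d2) = 0.03915699
C = 1.1000 * 1.00000000 * 0.04539114 - 1.2400 * 0.99975013 * 0.03915699 = 0.0014

Answer: Price = 0.0014


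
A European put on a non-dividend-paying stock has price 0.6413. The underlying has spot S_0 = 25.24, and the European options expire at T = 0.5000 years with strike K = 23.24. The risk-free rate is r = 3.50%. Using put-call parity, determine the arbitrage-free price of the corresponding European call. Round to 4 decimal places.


Answer: Call price = 3.0445

Derivation:
Put-call parity: C - P = S_0 * exp(-qT) - K * exp(-rT).
S_0 * exp(-qT) = 25.2400 * 1.00000000 = 25.24000000
K * exp(-rT) = 23.2400 * 0.98265224 = 22.83683796
C = P + S*exp(-qT) - K*exp(-rT)
C = 0.6413 + 25.24000000 - 22.83683796 = 3.0445


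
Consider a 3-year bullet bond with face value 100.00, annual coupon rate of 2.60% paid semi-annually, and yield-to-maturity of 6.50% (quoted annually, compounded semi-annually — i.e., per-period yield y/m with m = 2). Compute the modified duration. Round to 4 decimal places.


Coupon per period c = face * coupon_rate / m = 1.300000
Periods per year m = 2; per-period yield y/m = 0.032500
Number of cashflows N = 6
Cashflows (t years, CF_t, discount factor 1/(1+y/m)^(m*t), PV):
  t = 0.5000: CF_t = 1.300000, DF = 0.968523, PV = 1.259080
  t = 1.0000: CF_t = 1.300000, DF = 0.938037, PV = 1.219448
  t = 1.5000: CF_t = 1.300000, DF = 0.908510, PV = 1.181063
  t = 2.0000: CF_t = 1.300000, DF = 0.879913, PV = 1.143887
  t = 2.5000: CF_t = 1.300000, DF = 0.852216, PV = 1.107881
  t = 3.0000: CF_t = 101.300000, DF = 0.825391, PV = 83.612091
Price P = sum_t PV_t = 89.523450
First compute Macaulay numerator sum_t t * PV_t:
  t * PV_t at t = 0.5000: 0.629540
  t * PV_t at t = 1.0000: 1.219448
  t * PV_t at t = 1.5000: 1.771595
  t * PV_t at t = 2.0000: 2.287774
  t * PV_t at t = 2.5000: 2.769702
  t * PV_t at t = 3.0000: 250.836272
Macaulay duration D = 259.514331 / 89.523450 = 2.898842
Modified duration = D / (1 + y/m) = 2.898842 / (1 + 0.032500) = 2.807595

Answer: Modified duration = 2.8076


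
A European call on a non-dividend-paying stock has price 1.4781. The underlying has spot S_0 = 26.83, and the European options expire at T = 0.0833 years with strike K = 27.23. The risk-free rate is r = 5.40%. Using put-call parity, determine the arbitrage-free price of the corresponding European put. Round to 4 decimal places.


Put-call parity: C - P = S_0 * exp(-qT) - K * exp(-rT).
S_0 * exp(-qT) = 26.8300 * 1.00000000 = 26.83000000
K * exp(-rT) = 27.2300 * 0.99551190 = 27.10778908
P = C - S*exp(-qT) + K*exp(-rT)
P = 1.4781 - 26.83000000 + 27.10778908 = 1.7559

Answer: Put price = 1.7559


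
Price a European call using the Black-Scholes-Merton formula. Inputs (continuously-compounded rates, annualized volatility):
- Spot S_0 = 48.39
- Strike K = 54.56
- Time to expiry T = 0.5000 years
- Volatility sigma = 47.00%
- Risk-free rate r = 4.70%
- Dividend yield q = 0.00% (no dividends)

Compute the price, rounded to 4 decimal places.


d1 = (ln(S/K) + (r - q + 0.5*sigma^2) * T) / (sigma * sqrt(T)) = -0.12421860
d2 = d1 - sigma * sqrt(T) = -0.45655879
exp(-rT) = 0.97677397; exp(-qT) = 1.00000000
C = S_0 * exp(-qT) * N(d1) - K * exp(-rT) * N(d2)
N(d1) = 0.45057110; N(d2) = 0.32399410
C = 48.3900 * 1.00000000 * 0.45057110 - 54.5600 * 0.97677397 * 0.32399410 = 4.5366

Answer: Price = 4.5366


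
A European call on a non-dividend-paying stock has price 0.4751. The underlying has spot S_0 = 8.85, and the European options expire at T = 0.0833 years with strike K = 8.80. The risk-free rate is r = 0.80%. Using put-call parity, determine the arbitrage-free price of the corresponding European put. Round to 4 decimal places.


Answer: Put price = 0.4192

Derivation:
Put-call parity: C - P = S_0 * exp(-qT) - K * exp(-rT).
S_0 * exp(-qT) = 8.8500 * 1.00000000 = 8.85000000
K * exp(-rT) = 8.8000 * 0.99933382 = 8.79413763
P = C - S*exp(-qT) + K*exp(-rT)
P = 0.4751 - 8.85000000 + 8.79413763 = 0.4192


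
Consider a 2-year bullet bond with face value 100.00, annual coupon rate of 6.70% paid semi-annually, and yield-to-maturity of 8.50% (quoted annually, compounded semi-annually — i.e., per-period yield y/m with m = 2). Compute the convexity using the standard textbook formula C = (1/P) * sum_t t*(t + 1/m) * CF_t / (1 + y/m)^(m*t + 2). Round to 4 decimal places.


Answer: Convexity = 4.3043

Derivation:
Coupon per period c = face * coupon_rate / m = 3.350000
Periods per year m = 2; per-period yield y/m = 0.042500
Number of cashflows N = 4
Cashflows (t years, CF_t, discount factor 1/(1+y/m)^(m*t), PV):
  t = 0.5000: CF_t = 3.350000, DF = 0.959233, PV = 3.213429
  t = 1.0000: CF_t = 3.350000, DF = 0.920127, PV = 3.082426
  t = 1.5000: CF_t = 3.350000, DF = 0.882616, PV = 2.956764
  t = 2.0000: CF_t = 103.350000, DF = 0.846634, PV = 87.499632
Price P = sum_t PV_t = 96.752251
Convexity numerator sum_t t*(t + 1/m) * CF_t / (1+y/m)^(m*t + 2):
  t = 0.5000: term = 1.478382
  t = 1.0000: term = 4.254336
  t = 1.5000: term = 8.161796
  t = 2.0000: term = 402.553960
Convexity = (1/P) * sum = 416.448474 / 96.752251 = 4.304277


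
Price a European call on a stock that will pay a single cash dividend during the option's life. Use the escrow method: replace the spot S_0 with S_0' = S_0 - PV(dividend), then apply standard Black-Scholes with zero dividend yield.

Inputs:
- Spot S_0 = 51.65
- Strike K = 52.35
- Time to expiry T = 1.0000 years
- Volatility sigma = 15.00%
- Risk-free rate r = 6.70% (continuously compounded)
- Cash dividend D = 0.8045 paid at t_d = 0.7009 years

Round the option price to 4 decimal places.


PV(D) = D * exp(-r * t_d) = 0.8045 * 0.95412528 = 0.76759378
S_0' = S_0 - PV(D) = 51.6500 - 0.76759378 = 50.88240622
d1 = (ln(S_0'/K) + (r + sigma^2/2)*T) / (sigma*sqrt(T)) = 0.33210182
d2 = d1 - sigma*sqrt(T) = 0.18210182
exp(-rT) = 0.93519520
N(d1) = 0.63009381; N(d2) = 0.57224859
C = S_0' * N(d1) - K * exp(-rT) * N(d2) = 50.88240622 * 0.63009381 - 52.3500 * 0.93519520 * 0.57224859 = 4.0448

Answer: Price = 4.0448


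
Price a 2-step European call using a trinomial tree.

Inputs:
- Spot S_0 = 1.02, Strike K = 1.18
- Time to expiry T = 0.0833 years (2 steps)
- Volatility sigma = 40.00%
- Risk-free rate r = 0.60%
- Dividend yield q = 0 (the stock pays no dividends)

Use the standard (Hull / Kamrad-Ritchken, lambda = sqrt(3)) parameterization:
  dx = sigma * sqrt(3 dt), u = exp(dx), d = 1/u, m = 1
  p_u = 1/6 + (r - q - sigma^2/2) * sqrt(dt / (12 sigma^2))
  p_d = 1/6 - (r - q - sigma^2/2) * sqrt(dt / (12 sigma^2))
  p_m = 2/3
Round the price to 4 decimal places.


Answer: Price = V(0,0) = 0.0042

Derivation:
dt = T/N = 0.041650; dx = sigma*sqrt(3*dt) = 0.141393
u = exp(dx) = 1.151877; d = 1/u = 0.868148
p_u = 0.155768, p_m = 0.666667, p_d = 0.177566
Discount per step: exp(-r*dt) = 0.999750
Stock lattice S(k, j) with j the centered position index:
  k=0: S(0,+0) = 1.0200
  k=1: S(1,-1) = 0.8855; S(1,+0) = 1.0200; S(1,+1) = 1.1749
  k=2: S(2,-2) = 0.7688; S(2,-1) = 0.8855; S(2,+0) = 1.0200; S(2,+1) = 1.1749; S(2,+2) = 1.3534
Terminal payoffs V(N, j) = max(S_T - K, 0):
  V(2,-2) = 0.000000; V(2,-1) = 0.000000; V(2,+0) = 0.000000; V(2,+1) = 0.000000; V(2,+2) = 0.173358
Backward induction: V(k, j) = exp(-r*dt) * [p_u * V(k+1, j+1) + p_m * V(k+1, j) + p_d * V(k+1, j-1)]
  V(1,-1) = exp(-r*dt) * [p_u*0.000000 + p_m*0.000000 + p_d*0.000000] = 0.000000
  V(1,+0) = exp(-r*dt) * [p_u*0.000000 + p_m*0.000000 + p_d*0.000000] = 0.000000
  V(1,+1) = exp(-r*dt) * [p_u*0.173358 + p_m*0.000000 + p_d*0.000000] = 0.026997
  V(0,+0) = exp(-r*dt) * [p_u*0.026997 + p_m*0.000000 + p_d*0.000000] = 0.004204


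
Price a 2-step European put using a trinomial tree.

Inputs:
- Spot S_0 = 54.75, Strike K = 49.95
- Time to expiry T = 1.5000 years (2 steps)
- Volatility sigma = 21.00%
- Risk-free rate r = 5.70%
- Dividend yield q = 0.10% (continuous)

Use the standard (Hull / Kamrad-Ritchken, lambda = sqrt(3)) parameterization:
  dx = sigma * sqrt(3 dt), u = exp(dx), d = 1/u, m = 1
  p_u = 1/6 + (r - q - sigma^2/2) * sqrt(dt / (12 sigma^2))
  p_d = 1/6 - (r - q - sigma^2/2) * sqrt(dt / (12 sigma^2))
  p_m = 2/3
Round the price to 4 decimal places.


Answer: Price = V(0,0) = 1.8487

Derivation:
dt = T/N = 0.750000; dx = sigma*sqrt(3*dt) = 0.315000
u = exp(dx) = 1.370259; d = 1/u = 0.729789
p_u = 0.207083, p_m = 0.666667, p_d = 0.126250
Discount per step: exp(-r*dt) = 0.958151
Stock lattice S(k, j) with j the centered position index:
  k=0: S(0,+0) = 54.7500
  k=1: S(1,-1) = 39.9559; S(1,+0) = 54.7500; S(1,+1) = 75.0217
  k=2: S(2,-2) = 29.1594; S(2,-1) = 39.9559; S(2,+0) = 54.7500; S(2,+1) = 75.0217; S(2,+2) = 102.7992
Terminal payoffs V(N, j) = max(K - S_T, 0):
  V(2,-2) = 20.790599; V(2,-1) = 9.994059; V(2,+0) = 0.000000; V(2,+1) = 0.000000; V(2,+2) = 0.000000
Backward induction: V(k, j) = exp(-r*dt) * [p_u * V(k+1, j+1) + p_m * V(k+1, j) + p_d * V(k+1, j-1)]
  V(1,-1) = exp(-r*dt) * [p_u*0.000000 + p_m*9.994059 + p_d*20.790599] = 8.898845
  V(1,+0) = exp(-r*dt) * [p_u*0.000000 + p_m*0.000000 + p_d*9.994059] = 1.208947
  V(1,+1) = exp(-r*dt) * [p_u*0.000000 + p_m*0.000000 + p_d*0.000000] = 0.000000
  V(0,+0) = exp(-r*dt) * [p_u*0.000000 + p_m*1.208947 + p_d*8.898845] = 1.848698


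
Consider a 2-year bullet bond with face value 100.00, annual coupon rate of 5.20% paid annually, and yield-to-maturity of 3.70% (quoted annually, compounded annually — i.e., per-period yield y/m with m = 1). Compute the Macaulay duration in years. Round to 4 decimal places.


Answer: Macaulay duration = 1.9512 years

Derivation:
Coupon per period c = face * coupon_rate / m = 5.200000
Periods per year m = 1; per-period yield y/m = 0.037000
Number of cashflows N = 2
Cashflows (t years, CF_t, discount factor 1/(1+y/m)^(m*t), PV):
  t = 1.0000: CF_t = 5.200000, DF = 0.964320, PV = 5.014465
  t = 2.0000: CF_t = 105.200000, DF = 0.929913, PV = 97.826885
Price P = sum_t PV_t = 102.841350
Macaulay numerator sum_t t * PV_t:
  t * PV_t at t = 1.0000: 5.014465
  t * PV_t at t = 2.0000: 195.653771
Macaulay duration D = (sum_t t * PV_t) / P = 200.668236 / 102.841350 = 1.951241


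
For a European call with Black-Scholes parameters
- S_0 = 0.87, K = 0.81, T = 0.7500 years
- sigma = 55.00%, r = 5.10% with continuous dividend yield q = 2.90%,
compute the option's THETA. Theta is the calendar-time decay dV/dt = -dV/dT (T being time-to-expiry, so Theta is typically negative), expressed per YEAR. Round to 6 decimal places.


Answer: Theta = -0.101265

Derivation:
d1 = 0.4228229189; d2 = -0.0534910532
phi(d1) = 0.3648284107; exp(-qT) = 0.9784848257; exp(-rT) = 0.9624722927
Theta = -S*exp(-qT)*phi(d1)*sigma/(2*sqrt(T)) - r*K*exp(-rT)*N(d2) + q*S*exp(-qT)*N(d1)
N(d1) = 0.6637877677; N(d2) = 0.4786703295; sqrt(T) = 0.8660254038
Term 1 = -0.8700 * 0.9784848257 * 0.3648284107 * 0.5500 / (2 * 0.8660254038) = -0.0986197872
Term 2 = -0.0510 * 0.8100 * 0.9624722927 * 0.4786703295 = -0.0190318033
Term 3 = 0.0290 * 0.8700 * 0.9784848257 * 0.6637877677 = 0.0163870429
Theta = -0.0986197872 + (-0.0190318033) + (0.0163870429) = -0.101265


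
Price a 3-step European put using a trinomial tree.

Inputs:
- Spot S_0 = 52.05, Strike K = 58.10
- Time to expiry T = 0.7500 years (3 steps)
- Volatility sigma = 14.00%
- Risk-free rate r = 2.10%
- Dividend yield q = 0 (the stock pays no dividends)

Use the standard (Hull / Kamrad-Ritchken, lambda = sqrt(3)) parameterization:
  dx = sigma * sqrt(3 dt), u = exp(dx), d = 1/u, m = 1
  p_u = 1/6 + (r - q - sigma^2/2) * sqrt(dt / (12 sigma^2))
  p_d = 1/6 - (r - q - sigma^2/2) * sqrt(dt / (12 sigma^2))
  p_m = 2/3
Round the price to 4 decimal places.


Answer: Price = V(0,0) = 5.9148

Derivation:
dt = T/N = 0.250000; dx = sigma*sqrt(3*dt) = 0.121244
u = exp(dx) = 1.128900; d = 1/u = 0.885818
p_u = 0.178214, p_m = 0.666667, p_d = 0.155120
Discount per step: exp(-r*dt) = 0.994764
Stock lattice S(k, j) with j the centered position index:
  k=0: S(0,+0) = 52.0500
  k=1: S(1,-1) = 46.1068; S(1,+0) = 52.0500; S(1,+1) = 58.7592
  k=2: S(2,-2) = 40.8423; S(2,-1) = 46.1068; S(2,+0) = 52.0500; S(2,+1) = 58.7592; S(2,+2) = 66.3333
  k=3: S(3,-3) = 36.1788; S(3,-2) = 40.8423; S(3,-1) = 46.1068; S(3,+0) = 52.0500; S(3,+1) = 58.7592; S(3,+2) = 66.3333; S(3,+3) = 74.8836
Terminal payoffs V(N, j) = max(K - S_T, 0):
  V(3,-3) = 21.921171; V(3,-2) = 17.257726; V(3,-1) = 11.993163; V(3,+0) = 6.050000; V(3,+1) = 0.000000; V(3,+2) = 0.000000; V(3,+3) = 0.000000
Backward induction: V(k, j) = exp(-r*dt) * [p_u * V(k+1, j+1) + p_m * V(k+1, j) + p_d * V(k+1, j-1)]
  V(2,-2) = exp(-r*dt) * [p_u*11.993163 + p_m*17.257726 + p_d*21.921171] = 16.953660
  V(2,-1) = exp(-r*dt) * [p_u*6.050000 + p_m*11.993163 + p_d*17.257726] = 11.689118
  V(2,+0) = exp(-r*dt) * [p_u*0.000000 + p_m*6.050000 + p_d*11.993163] = 5.862848
  V(2,+1) = exp(-r*dt) * [p_u*0.000000 + p_m*0.000000 + p_d*6.050000] = 0.933560
  V(2,+2) = exp(-r*dt) * [p_u*0.000000 + p_m*0.000000 + p_d*0.000000] = 0.000000
  V(1,-1) = exp(-r*dt) * [p_u*5.862848 + p_m*11.689118 + p_d*16.953660] = 11.407385
  V(1,+0) = exp(-r*dt) * [p_u*0.933560 + p_m*5.862848 + p_d*11.689118] = 5.857319
  V(1,+1) = exp(-r*dt) * [p_u*0.000000 + p_m*0.933560 + p_d*5.862848] = 1.523795
  V(0,+0) = exp(-r*dt) * [p_u*1.523795 + p_m*5.857319 + p_d*11.407385] = 5.914816


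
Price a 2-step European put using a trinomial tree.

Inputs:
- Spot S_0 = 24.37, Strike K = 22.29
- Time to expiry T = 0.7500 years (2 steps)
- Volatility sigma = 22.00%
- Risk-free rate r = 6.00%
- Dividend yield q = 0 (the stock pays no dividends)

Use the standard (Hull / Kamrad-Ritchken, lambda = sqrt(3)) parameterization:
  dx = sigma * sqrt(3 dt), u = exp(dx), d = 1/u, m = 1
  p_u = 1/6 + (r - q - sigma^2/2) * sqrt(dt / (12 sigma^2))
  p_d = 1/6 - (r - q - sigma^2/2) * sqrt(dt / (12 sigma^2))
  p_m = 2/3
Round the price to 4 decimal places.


dt = T/N = 0.375000; dx = sigma*sqrt(3*dt) = 0.233345
u = exp(dx) = 1.262817; d = 1/u = 0.791880
p_u = 0.195433, p_m = 0.666667, p_d = 0.137900
Discount per step: exp(-r*dt) = 0.977751
Stock lattice S(k, j) with j the centered position index:
  k=0: S(0,+0) = 24.3700
  k=1: S(1,-1) = 19.2981; S(1,+0) = 24.3700; S(1,+1) = 30.7749
  k=2: S(2,-2) = 15.2818; S(2,-1) = 19.2981; S(2,+0) = 24.3700; S(2,+1) = 30.7749; S(2,+2) = 38.8630
Terminal payoffs V(N, j) = max(K - S_T, 0):
  V(2,-2) = 7.008203; V(2,-1) = 2.991881; V(2,+0) = 0.000000; V(2,+1) = 0.000000; V(2,+2) = 0.000000
Backward induction: V(k, j) = exp(-r*dt) * [p_u * V(k+1, j+1) + p_m * V(k+1, j) + p_d * V(k+1, j-1)]
  V(1,-1) = exp(-r*dt) * [p_u*0.000000 + p_m*2.991881 + p_d*7.008203] = 2.895141
  V(1,+0) = exp(-r*dt) * [p_u*0.000000 + p_m*0.000000 + p_d*2.991881] = 0.403402
  V(1,+1) = exp(-r*dt) * [p_u*0.000000 + p_m*0.000000 + p_d*0.000000] = 0.000000
  V(0,+0) = exp(-r*dt) * [p_u*0.000000 + p_m*0.403402 + p_d*2.895141] = 0.653309

Answer: Price = V(0,0) = 0.6533


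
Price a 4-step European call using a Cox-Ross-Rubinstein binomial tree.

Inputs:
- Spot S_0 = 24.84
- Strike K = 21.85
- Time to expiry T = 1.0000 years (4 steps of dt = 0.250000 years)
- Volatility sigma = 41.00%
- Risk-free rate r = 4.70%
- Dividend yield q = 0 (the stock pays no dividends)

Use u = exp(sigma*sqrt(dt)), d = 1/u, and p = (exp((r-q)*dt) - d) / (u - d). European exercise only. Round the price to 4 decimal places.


Answer: Price = V(0,0) = 6.1630

Derivation:
dt = T/N = 0.250000
u = exp(sigma*sqrt(dt)) = 1.227525; d = 1/u = 0.814647
p = (exp((r-q)*dt) - d) / (u - d) = 0.477555
Discount per step: exp(-r*dt) = 0.988319
Stock lattice S(k, i) with i counting down-moves:
  k=0: S(0,0) = 24.8400
  k=1: S(1,0) = 30.4917; S(1,1) = 20.2358
  k=2: S(2,0) = 37.4294; S(2,1) = 24.8400; S(2,2) = 16.4851
  k=3: S(3,0) = 45.9455; S(3,1) = 30.4917; S(3,2) = 20.2358; S(3,3) = 13.4295
  k=4: S(4,0) = 56.3992; S(4,1) = 37.4294; S(4,2) = 24.8400; S(4,3) = 16.4851; S(4,4) = 10.9403
Terminal payoffs V(N, i) = max(S_T - K, 0):
  V(4,0) = 34.549216; V(4,1) = 15.579354; V(4,2) = 2.990000; V(4,3) = 0.000000; V(4,4) = 0.000000
Backward induction: V(k, i) = exp(-r*dt) * [p * V(k+1, i) + (1-p) * V(k+1, i+1)].
  V(3,0) = exp(-r*dt) * [p*34.549216 + (1-p)*15.579354] = 24.350705
  V(3,1) = exp(-r*dt) * [p*15.579354 + (1-p)*2.990000] = 8.896958
  V(3,2) = exp(-r*dt) * [p*2.990000 + (1-p)*0.000000] = 1.411211
  V(3,3) = exp(-r*dt) * [p*0.000000 + (1-p)*0.000000] = 0.000000
  V(2,0) = exp(-r*dt) * [p*24.350705 + (1-p)*8.896958] = 16.086842
  V(2,1) = exp(-r*dt) * [p*8.896958 + (1-p)*1.411211] = 4.927826
  V(2,2) = exp(-r*dt) * [p*1.411211 + (1-p)*0.000000] = 0.666059
  V(1,0) = exp(-r*dt) * [p*16.086842 + (1-p)*4.927826] = 10.137061
  V(1,1) = exp(-r*dt) * [p*4.927826 + (1-p)*0.666059] = 2.669734
  V(0,0) = exp(-r*dt) * [p*10.137061 + (1-p)*2.669734] = 6.162955


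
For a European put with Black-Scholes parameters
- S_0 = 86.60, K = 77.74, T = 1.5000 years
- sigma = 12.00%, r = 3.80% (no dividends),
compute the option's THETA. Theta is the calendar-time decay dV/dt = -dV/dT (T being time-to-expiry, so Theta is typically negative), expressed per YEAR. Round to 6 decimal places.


Answer: Theta = -0.417478

Derivation:
d1 = 1.1956904539; d2 = 1.0487210693
phi(d1) = 0.1951910680; exp(-qT) = 1.0000000000; exp(-rT) = 0.9445940694
Theta = -S*exp(-qT)*phi(d1)*sigma/(2*sqrt(T)) + r*K*exp(-rT)*N(-d2) - q*S*exp(-qT)*N(-d1)
N(-d1) = 0.1159086890; N(-d2) = 0.1471532571; sqrt(T) = 1.2247448714
Term 1 = -86.6000 * 1.0000000000 * 0.1951910680 * 0.1200 / (2 * 1.2247448714) = -0.8281012748
Term 2 = 0.0380 * 77.7400 * 0.9445940694 * 0.1471532571 = 0.4106229575
Term 3 = 0 (no dividend yield, q = 0)
Theta = -0.8281012748 + (0.4106229575) + (0.0000000000) = -0.417478


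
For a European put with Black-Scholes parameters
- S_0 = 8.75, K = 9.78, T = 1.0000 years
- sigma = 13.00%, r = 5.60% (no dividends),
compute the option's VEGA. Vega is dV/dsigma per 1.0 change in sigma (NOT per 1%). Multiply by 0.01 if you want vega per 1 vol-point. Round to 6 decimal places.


d1 = -0.3602752591; d2 = -0.4902752591
phi(d1) = 0.3738735410; exp(-qT) = 1.0000000000; exp(-rT) = 0.9455391359
Vega = S * exp(-qT) * phi(d1) * sqrt(T) = 8.7500 * 1.0000000000 * 0.3738735410 * 1.0000000000 = 3.271393

Answer: Vega = 3.271393


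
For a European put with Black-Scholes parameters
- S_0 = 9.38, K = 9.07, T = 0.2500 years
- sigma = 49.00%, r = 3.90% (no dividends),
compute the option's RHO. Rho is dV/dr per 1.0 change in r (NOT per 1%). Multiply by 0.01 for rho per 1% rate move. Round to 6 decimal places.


Answer: Rho = -1.073979

Derivation:
d1 = 0.2994693832; d2 = 0.0544693832
phi(d1) = 0.3814484778; exp(-qT) = 1.0000000000; exp(-rT) = 0.9902973771
N(-d2) = 0.4782806005
Rho = -K*T*exp(-rT)*N(-d2) = -9.0700 * 0.2500 * 0.9902973771 * 0.4782806005 = -1.073979


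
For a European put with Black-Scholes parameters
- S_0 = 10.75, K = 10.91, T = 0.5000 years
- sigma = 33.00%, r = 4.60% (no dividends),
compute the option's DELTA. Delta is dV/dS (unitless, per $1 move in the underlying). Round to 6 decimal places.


Answer: Delta = -0.439623

Derivation:
d1 = 0.1519249120; d2 = -0.0814203257
phi(d1) = 0.3943647160; exp(-qT) = 1.0000000000; exp(-rT) = 0.9772624838
N(-d1) = 0.4396230797
Delta = -exp(-qT) * N(-d1) = -1.0000000000 * 0.4396230797 = -0.439623


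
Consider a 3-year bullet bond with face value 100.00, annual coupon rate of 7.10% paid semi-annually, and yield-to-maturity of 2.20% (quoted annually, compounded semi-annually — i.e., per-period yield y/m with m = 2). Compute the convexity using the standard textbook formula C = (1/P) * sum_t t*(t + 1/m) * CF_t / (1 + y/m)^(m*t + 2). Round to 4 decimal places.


Coupon per period c = face * coupon_rate / m = 3.550000
Periods per year m = 2; per-period yield y/m = 0.011000
Number of cashflows N = 6
Cashflows (t years, CF_t, discount factor 1/(1+y/m)^(m*t), PV):
  t = 0.5000: CF_t = 3.550000, DF = 0.989120, PV = 3.511375
  t = 1.0000: CF_t = 3.550000, DF = 0.978358, PV = 3.473170
  t = 1.5000: CF_t = 3.550000, DF = 0.967713, PV = 3.435381
  t = 2.0000: CF_t = 3.550000, DF = 0.957184, PV = 3.398003
  t = 2.5000: CF_t = 3.550000, DF = 0.946769, PV = 3.361031
  t = 3.0000: CF_t = 103.550000, DF = 0.936468, PV = 96.971289
Price P = sum_t PV_t = 114.150249
Convexity numerator sum_t t*(t + 1/m) * CF_t / (1+y/m)^(m*t + 2):
  t = 0.5000: term = 1.717690
  t = 1.0000: term = 5.097004
  t = 1.5000: term = 10.083094
  t = 2.0000: term = 16.622312
  t = 2.5000: term = 24.662184
  t = 3.0000: term = 996.162428
Convexity = (1/P) * sum = 1054.344712 / 114.150249 = 9.236464

Answer: Convexity = 9.2365


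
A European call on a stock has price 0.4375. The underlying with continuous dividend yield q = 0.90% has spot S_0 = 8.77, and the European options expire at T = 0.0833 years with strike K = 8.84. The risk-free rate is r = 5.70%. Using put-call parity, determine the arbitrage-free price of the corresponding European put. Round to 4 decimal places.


Answer: Put price = 0.4722

Derivation:
Put-call parity: C - P = S_0 * exp(-qT) - K * exp(-rT).
S_0 * exp(-qT) = 8.7700 * 0.99925058 = 8.76342759
K * exp(-rT) = 8.8400 * 0.99526315 = 8.79812628
P = C - S*exp(-qT) + K*exp(-rT)
P = 0.4375 - 8.76342759 + 8.79812628 = 0.4722


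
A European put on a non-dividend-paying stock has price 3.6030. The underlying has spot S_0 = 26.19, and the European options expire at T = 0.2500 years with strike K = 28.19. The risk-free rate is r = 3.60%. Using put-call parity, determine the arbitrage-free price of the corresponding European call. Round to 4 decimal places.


Put-call parity: C - P = S_0 * exp(-qT) - K * exp(-rT).
S_0 * exp(-qT) = 26.1900 * 1.00000000 = 26.19000000
K * exp(-rT) = 28.1900 * 0.99104038 = 27.93742828
C = P + S*exp(-qT) - K*exp(-rT)
C = 3.6030 + 26.19000000 - 27.93742828 = 1.8556

Answer: Call price = 1.8556


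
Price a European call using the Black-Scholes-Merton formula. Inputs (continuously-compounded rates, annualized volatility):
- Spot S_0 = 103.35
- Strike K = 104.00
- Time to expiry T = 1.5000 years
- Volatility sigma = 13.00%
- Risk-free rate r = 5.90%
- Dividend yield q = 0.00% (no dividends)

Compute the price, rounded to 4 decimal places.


d1 = (ln(S/K) + (r - q + 0.5*sigma^2) * T) / (sigma * sqrt(T)) = 0.59607634
d2 = d1 - sigma * sqrt(T) = 0.43685951
exp(-rT) = 0.91530311; exp(-qT) = 1.00000000
C = S_0 * exp(-qT) * N(d1) - K * exp(-rT) * N(d2)
N(d1) = 0.72443788; N(d2) = 0.66889338
C = 103.3500 * 1.00000000 * 0.72443788 - 104.0000 * 0.91530311 * 0.66889338 = 11.1977

Answer: Price = 11.1977


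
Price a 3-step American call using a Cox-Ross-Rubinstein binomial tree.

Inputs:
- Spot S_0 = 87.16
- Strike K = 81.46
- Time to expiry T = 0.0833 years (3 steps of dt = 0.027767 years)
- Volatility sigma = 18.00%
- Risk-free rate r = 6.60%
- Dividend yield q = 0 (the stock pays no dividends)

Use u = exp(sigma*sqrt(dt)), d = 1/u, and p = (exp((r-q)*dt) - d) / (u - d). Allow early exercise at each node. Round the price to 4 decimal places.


dt = T/N = 0.027767
u = exp(sigma*sqrt(dt)) = 1.030448; d = 1/u = 0.970451
p = (exp((r-q)*dt) - d) / (u - d) = 0.523075
Discount per step: exp(-r*dt) = 0.998169
Stock lattice S(k, i) with i counting down-moves:
  k=0: S(0,0) = 87.1600
  k=1: S(1,0) = 89.8139; S(1,1) = 84.5845
  k=2: S(2,0) = 92.5486; S(2,1) = 87.1600; S(2,2) = 82.0852
  k=3: S(3,0) = 95.3665; S(3,1) = 89.8139; S(3,2) = 84.5845; S(3,3) = 79.6597
Terminal payoffs V(N, i) = max(S_T - K, 0):
  V(3,0) = 13.906514; V(3,1) = 8.353878; V(3,2) = 3.124540; V(3,3) = 0.000000
Backward induction: V(k, i) = exp(-r*dt) * [p * V(k+1, i) + (1-p) * V(k+1, i+1)]; then take max(V_cont, immediate exercise) for American.
  V(2,0) = exp(-r*dt) * [p*13.906514 + (1-p)*8.353878] = 11.237710; exercise = 11.088563; V(2,0) = max -> 11.237710
  V(2,1) = exp(-r*dt) * [p*8.353878 + (1-p)*3.124540] = 5.849147; exercise = 5.700000; V(2,1) = max -> 5.849147
  V(2,2) = exp(-r*dt) * [p*3.124540 + (1-p)*0.000000] = 1.631376; exercise = 0.625182; V(2,2) = max -> 1.631376
  V(1,0) = exp(-r*dt) * [p*11.237710 + (1-p)*5.849147] = 8.651899; exercise = 8.353878; V(1,0) = max -> 8.651899
  V(1,1) = exp(-r*dt) * [p*5.849147 + (1-p)*1.631376] = 3.830560; exercise = 3.124540; V(1,1) = max -> 3.830560
  V(0,0) = exp(-r*dt) * [p*8.651899 + (1-p)*3.830560] = 6.340851; exercise = 5.700000; V(0,0) = max -> 6.340851

Answer: Price = V(0,0) = 6.3409


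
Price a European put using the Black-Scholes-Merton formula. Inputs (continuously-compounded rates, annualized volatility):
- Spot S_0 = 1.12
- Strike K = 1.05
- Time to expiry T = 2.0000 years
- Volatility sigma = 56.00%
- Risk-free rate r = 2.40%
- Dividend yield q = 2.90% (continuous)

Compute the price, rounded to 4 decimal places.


d1 = (ln(S/K) + (r - q + 0.5*sigma^2) * T) / (sigma * sqrt(T)) = 0.46484508
d2 = d1 - sigma * sqrt(T) = -0.32711452
exp(-rT) = 0.95313379; exp(-qT) = 0.94364995
P = K * exp(-rT) * N(-d2) - S_0 * exp(-qT) * N(-d1)
N(-d1) = 0.32102120; N(-d2) = 0.62820936
P = 1.0500 * 0.95313379 * 0.62820936 - 1.1200 * 0.94364995 * 0.32102120 = 0.2894

Answer: Price = 0.2894


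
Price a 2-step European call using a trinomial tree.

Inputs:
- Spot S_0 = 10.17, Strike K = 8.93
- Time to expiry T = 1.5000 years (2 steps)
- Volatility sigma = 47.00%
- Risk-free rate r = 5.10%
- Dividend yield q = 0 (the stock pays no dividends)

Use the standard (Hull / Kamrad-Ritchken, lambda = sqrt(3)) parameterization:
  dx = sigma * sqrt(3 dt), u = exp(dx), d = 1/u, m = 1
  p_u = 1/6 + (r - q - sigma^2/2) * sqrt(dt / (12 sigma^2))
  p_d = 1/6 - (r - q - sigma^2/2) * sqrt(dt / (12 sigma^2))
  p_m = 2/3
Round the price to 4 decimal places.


Answer: Price = V(0,0) = 3.0685

Derivation:
dt = T/N = 0.750000; dx = sigma*sqrt(3*dt) = 0.705000
u = exp(dx) = 2.023847; d = 1/u = 0.494109
p_u = 0.135044, p_m = 0.666667, p_d = 0.198289
Discount per step: exp(-r*dt) = 0.962472
Stock lattice S(k, j) with j the centered position index:
  k=0: S(0,+0) = 10.1700
  k=1: S(1,-1) = 5.0251; S(1,+0) = 10.1700; S(1,+1) = 20.5825
  k=2: S(2,-2) = 2.4829; S(2,-1) = 5.0251; S(2,+0) = 10.1700; S(2,+1) = 20.5825; S(2,+2) = 41.6559
Terminal payoffs V(N, j) = max(S_T - K, 0):
  V(2,-2) = 0.000000; V(2,-1) = 0.000000; V(2,+0) = 1.240000; V(2,+1) = 11.652521; V(2,+2) = 32.725866
Backward induction: V(k, j) = exp(-r*dt) * [p_u * V(k+1, j+1) + p_m * V(k+1, j) + p_d * V(k+1, j-1)]
  V(1,-1) = exp(-r*dt) * [p_u*1.240000 + p_m*0.000000 + p_d*0.000000] = 0.161171
  V(1,+0) = exp(-r*dt) * [p_u*11.652521 + p_m*1.240000 + p_d*0.000000] = 2.310197
  V(1,+1) = exp(-r*dt) * [p_u*32.725866 + p_m*11.652521 + p_d*1.240000] = 11.967061
  V(0,+0) = exp(-r*dt) * [p_u*11.967061 + p_m*2.310197 + p_d*0.161171] = 3.068528


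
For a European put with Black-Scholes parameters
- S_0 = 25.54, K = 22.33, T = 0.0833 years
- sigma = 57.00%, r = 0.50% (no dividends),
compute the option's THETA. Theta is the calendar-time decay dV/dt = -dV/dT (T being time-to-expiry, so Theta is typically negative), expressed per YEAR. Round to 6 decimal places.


Answer: Theta = -6.677460

Derivation:
d1 = 0.9012318058; d2 = 0.7367198914
phi(d1) = 0.2657902229; exp(-qT) = 1.0000000000; exp(-rT) = 0.9995835867
Theta = -S*exp(-qT)*phi(d1)*sigma/(2*sqrt(T)) + r*K*exp(-rT)*N(-d2) - q*S*exp(-qT)*N(-d1)
N(-d1) = 0.1837325417; N(-d2) = 0.2306463539; sqrt(T) = 0.2886173938
Term 1 = -25.5400 * 1.0000000000 * 0.2657902229 * 0.5700 / (2 * 0.2886173938) = -6.7032011758
Term 2 = 0.0050 * 22.3300 * 0.9995835867 * 0.2306463539 = 0.0257409421
Term 3 = 0 (no dividend yield, q = 0)
Theta = -6.7032011758 + (0.0257409421) + (0.0000000000) = -6.677460


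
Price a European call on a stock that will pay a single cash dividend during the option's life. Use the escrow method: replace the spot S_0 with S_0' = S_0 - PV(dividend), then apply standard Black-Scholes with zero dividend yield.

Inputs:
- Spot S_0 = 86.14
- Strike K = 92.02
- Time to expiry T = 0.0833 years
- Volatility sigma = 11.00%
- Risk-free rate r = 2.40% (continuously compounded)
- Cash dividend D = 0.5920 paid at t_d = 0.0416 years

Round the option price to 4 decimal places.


Answer: Price = 0.0125

Derivation:
PV(D) = D * exp(-r * t_d) = 0.5920 * 0.99900210 = 0.59140924
S_0' = S_0 - PV(D) = 86.1400 - 0.59140924 = 85.54859076
d1 = (ln(S_0'/K) + (r + sigma^2/2)*T) / (sigma*sqrt(T)) = -2.21804348
d2 = d1 - sigma*sqrt(T) = -2.24979140
exp(-rT) = 0.99800280
N(d1) = 0.01327593; N(d2) = 0.01223110
C = S_0' * N(d1) - K * exp(-rT) * N(d2) = 85.54859076 * 0.01327593 - 92.0200 * 0.99800280 * 0.01223110 = 0.0125
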